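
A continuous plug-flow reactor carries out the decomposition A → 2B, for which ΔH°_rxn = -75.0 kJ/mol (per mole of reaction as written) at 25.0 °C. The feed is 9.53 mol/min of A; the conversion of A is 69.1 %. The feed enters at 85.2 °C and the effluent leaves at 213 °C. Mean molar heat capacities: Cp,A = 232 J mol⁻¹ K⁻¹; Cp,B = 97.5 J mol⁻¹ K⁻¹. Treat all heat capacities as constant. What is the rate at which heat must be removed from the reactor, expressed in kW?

Q_out = 4.29 kW

Extent of reaction ξ = 0.691 × 9.53 = 6.5852 mol/min
Reaction term: ξ·ΔH°_rxn = 6.5852 × -75.0 = -493.89 kJ/min
Sensible, feed 85.2→25 °C: -133.1 kJ/min
Outlet flows (mol/min): A 2.9448, B 13.17
Sensible, products 25→213 °C: 369.85 kJ/min
Q = ΔH = -257.14 kJ/min = -4.2856 kW
Heat removed = 4.2856 kW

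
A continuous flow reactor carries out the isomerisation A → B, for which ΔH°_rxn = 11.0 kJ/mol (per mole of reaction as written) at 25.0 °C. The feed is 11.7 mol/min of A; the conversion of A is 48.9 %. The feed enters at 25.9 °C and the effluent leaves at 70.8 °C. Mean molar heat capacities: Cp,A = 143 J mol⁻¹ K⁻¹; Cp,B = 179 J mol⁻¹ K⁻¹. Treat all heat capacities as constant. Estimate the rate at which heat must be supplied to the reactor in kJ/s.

Extent of reaction ξ = 0.489 × 11.7 = 5.7213 mol/min
Reaction term: ξ·ΔH°_rxn = 5.7213 × 11.0 = 62.934 kJ/min
Sensible, feed 25.9→25 °C: -1.5058 kJ/min
Outlet flows (mol/min): A 5.9787, B 5.7213
Sensible, products 25→70.8 °C: 86.061 kJ/min
Q = ΔH = 147.49 kJ/min = 2.4582 kW
Heat supplied = 2.4582 kJ/s

Q_in = 2.46 kJ/s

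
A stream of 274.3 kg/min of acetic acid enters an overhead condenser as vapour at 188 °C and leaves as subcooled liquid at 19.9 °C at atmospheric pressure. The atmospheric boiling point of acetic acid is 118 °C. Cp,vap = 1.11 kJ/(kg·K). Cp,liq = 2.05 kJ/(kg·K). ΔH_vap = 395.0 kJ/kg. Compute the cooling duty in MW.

vapour 188→118 °C: -77.7 kJ/kg
condensation at 118 °C: -395 kJ/kg
liquid 118→19.9 °C: -201.1 kJ/kg
Δh = -77.7 + -395 + -201.1 = -673.8 kJ/kg
Q = ṁ·Δh = 274.3 kg/min × -673.8 kJ/kg = -184820 kJ/min
|Q| = 3080.4 kW = 3.0804 MW

Q_c = 3.08 MW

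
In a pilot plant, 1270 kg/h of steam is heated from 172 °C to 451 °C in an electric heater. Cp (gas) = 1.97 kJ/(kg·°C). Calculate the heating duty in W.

Q = ṁ·Cp·ΔT = 1270 × 1.97 × (451 − 172) = 698030 kJ/h
Converting: 698030 / 3600 s = 193.9 kW
Heating duty = 193900 W

Q = 194000 W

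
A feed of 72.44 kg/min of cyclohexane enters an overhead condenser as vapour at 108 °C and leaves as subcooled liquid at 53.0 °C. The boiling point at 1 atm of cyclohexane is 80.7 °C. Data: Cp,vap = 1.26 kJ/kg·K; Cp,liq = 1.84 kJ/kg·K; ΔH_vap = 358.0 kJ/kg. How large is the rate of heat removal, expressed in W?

Q_c = 535000 W

vapour 108→80.7 °C: -34.398 kJ/kg
condensation at 80.7 °C: -358 kJ/kg
liquid 80.7→53.0 °C: -50.968 kJ/kg
Δh = -34.398 + -358 + -50.968 = -443.37 kJ/kg
Q = ṁ·Δh = 72.44 kg/min × -443.37 kJ/kg = -32117 kJ/min
|Q| = 535.29 kW = 535290 W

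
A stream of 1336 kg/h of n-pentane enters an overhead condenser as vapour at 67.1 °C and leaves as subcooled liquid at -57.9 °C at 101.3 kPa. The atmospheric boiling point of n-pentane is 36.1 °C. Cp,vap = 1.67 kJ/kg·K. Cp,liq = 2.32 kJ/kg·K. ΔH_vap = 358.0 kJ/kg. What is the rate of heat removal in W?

Q_c = 233000 W

vapour 67.1→36.1 °C: -51.77 kJ/kg
condensation at 36.1 °C: -358 kJ/kg
liquid 36.1→-57.9 °C: -218.08 kJ/kg
Δh = -51.77 + -358 + -218.08 = -627.85 kJ/kg
Q = ṁ·Δh = 1336 kg/h × -627.85 kJ/kg = -838810 kJ/h
|Q| = 233 kW = 233000 W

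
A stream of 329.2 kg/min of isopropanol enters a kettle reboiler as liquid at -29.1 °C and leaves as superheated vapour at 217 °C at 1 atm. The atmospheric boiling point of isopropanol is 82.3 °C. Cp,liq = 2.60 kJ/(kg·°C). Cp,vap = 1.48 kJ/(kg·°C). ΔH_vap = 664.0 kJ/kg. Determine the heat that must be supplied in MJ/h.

Q = 22800 MJ/h

liquid -29.1→82.3 °C: 289.64 kJ/kg
vaporisation at 82.3 °C: 664 kJ/kg
vapour 82.3→217 °C: 199.36 kJ/kg
Δh = 289.64 + 664 + 199.36 = 1153 kJ/kg
Q = ṁ·Δh = 329.2 kg/min × 1153 kJ/kg = 379570 kJ/min
|Q| = 6326.1 kW = 22774 MJ/h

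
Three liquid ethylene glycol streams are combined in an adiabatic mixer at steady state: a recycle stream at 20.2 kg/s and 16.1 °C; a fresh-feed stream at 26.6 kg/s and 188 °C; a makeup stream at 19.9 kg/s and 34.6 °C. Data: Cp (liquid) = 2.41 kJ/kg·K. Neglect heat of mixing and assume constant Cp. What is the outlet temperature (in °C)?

No heat crosses the boundary, so H_out = H_in.
T_out = Σ ṁᵢCp,ᵢTᵢ / Σ ṁᵢCp,ᵢ
      = 14495 / 160.75 = 90.173 °C

T_out = 90.2 °C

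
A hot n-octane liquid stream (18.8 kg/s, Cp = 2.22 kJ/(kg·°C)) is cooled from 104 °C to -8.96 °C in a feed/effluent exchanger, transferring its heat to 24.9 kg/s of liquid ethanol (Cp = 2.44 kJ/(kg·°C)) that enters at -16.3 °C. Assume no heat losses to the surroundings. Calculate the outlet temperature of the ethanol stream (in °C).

Heat released by hot stream: Q = 18.8 × 2.22 × (104 − -8.96) = 4714.5 kJ/s
Energy balance on cold side (adiabatic exchanger): Q = ṁ_c·Cp_c·(T_c,out − T_c,in)
T_c,out = -16.3 + 4714.5/(24.9 × 2.44) = 61.297 °C

T_c,out = 61.3 °C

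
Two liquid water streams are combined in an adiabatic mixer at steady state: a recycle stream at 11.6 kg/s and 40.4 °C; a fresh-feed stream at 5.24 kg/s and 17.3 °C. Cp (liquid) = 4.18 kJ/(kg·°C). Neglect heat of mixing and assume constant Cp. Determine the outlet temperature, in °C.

T_out = 33.2 °C

Energy balance with Q = 0: Σ ṁᵢCp,ᵢ(T_out − Tᵢ) = 0
Σ ṁᵢCp,ᵢTᵢ = 11.6×4.18×40.4 + 5.24×4.18×17.3 = 2337.8
Σ ṁᵢCp,ᵢ = 11.6×4.18 + 5.24×4.18 = 70.391
T_out = 2337.8 / 70.391 = 33.212 °C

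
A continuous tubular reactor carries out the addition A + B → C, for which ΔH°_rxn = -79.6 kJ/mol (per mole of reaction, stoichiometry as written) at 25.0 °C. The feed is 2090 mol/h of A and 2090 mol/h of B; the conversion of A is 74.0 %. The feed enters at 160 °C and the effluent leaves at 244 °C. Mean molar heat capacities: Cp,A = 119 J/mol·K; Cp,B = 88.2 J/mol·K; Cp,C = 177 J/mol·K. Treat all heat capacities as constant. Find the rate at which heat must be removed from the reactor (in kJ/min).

Extent of reaction ξ = 0.740 × 2090 = 1546.6 mol/h
Reaction term: ξ·ΔH°_rxn = 1546.6 × -79.6 = -123110 kJ/h
Sensible, feed 160→25 °C: -58461 kJ/h
Outlet flows (mol/h): A 543.4, B 543.4, C 1546.6
Sensible, products 25→244 °C: 84609 kJ/h
Q = ΔH = -96962 kJ/h = -26.934 kW
Heat removed = 1616 kJ/min

Q_out = 1620 kJ/min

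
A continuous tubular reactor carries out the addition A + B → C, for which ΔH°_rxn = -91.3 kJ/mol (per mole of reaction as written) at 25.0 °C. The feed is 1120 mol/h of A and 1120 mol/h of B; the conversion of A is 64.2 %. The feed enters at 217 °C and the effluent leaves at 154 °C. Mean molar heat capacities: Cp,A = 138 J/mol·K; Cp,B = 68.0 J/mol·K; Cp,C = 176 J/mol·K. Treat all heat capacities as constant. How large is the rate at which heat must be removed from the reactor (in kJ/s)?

Q_out = 23.0 kJ/s

Extent of reaction ξ = 0.642 × 1120 = 719.04 mol/h
Reaction term: ξ·ΔH°_rxn = 719.04 × -91.3 = -65648 kJ/h
Sensible, feed 217→25 °C: -44298 kJ/h
Outlet flows (mol/h): A 400.96, B 400.96, C 719.04
Sensible, products 25→154 °C: 26980 kJ/h
Q = ΔH = -82966 kJ/h = -23.046 kW
Heat removed = 23.046 kJ/s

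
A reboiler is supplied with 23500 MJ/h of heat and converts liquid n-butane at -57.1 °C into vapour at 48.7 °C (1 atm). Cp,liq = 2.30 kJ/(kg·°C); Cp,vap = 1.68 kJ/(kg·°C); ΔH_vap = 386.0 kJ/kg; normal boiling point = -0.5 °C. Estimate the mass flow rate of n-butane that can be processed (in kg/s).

Δh = 2.30×(-0.5−-57.1) + 386.0 + 1.68×(48.7−-0.5) = 598.84 kJ/kg
Q = 23500 MJ/h = 6527.8 kJ/s = 6527.8 kJ/s
ṁ = Q/Δh = 6527.8 / 598.84 = 10.901 kg/s

ṁ = 10.9 kg/s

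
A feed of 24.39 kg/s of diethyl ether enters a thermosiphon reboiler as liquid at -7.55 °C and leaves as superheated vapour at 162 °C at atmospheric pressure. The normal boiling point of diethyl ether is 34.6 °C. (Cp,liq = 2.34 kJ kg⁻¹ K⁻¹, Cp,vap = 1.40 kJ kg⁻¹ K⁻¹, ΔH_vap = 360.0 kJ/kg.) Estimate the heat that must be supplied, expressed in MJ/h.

Q = 55900 MJ/h

liquid -7.55→34.6 °C: 98.631 kJ/kg
vaporisation at 34.6 °C: 360 kJ/kg
vapour 34.6→162 °C: 178.36 kJ/kg
Δh = 98.631 + 360 + 178.36 = 636.99 kJ/kg
Q = ṁ·Δh = 24.39 kg/s × 636.99 kJ/kg = 15536 kJ/s
|Q| = 15536 kW = 55930 MJ/h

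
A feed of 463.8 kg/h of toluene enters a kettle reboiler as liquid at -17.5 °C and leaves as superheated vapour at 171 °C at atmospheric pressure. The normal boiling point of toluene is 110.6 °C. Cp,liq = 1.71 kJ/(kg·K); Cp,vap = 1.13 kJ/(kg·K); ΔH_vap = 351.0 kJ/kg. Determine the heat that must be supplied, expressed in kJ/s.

Q = 82.2 kJ/s

liquid -17.5→110.6 °C: 219.05 kJ/kg
vaporisation at 110.6 °C: 351 kJ/kg
vapour 110.6→171 °C: 68.252 kJ/kg
Δh = 219.05 + 351 + 68.252 = 638.3 kJ/kg
Q = ṁ·Δh = 463.8 kg/h × 638.3 kJ/kg = 296040 kJ/h
|Q| = 82.235 kW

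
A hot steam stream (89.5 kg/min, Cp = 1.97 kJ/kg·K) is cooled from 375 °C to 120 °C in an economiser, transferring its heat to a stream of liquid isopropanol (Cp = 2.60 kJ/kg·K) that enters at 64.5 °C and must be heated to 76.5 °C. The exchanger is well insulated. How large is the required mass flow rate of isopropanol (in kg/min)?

ṁ_c = 1440 kg/min

Heat released by hot stream: Q = 89.5 × 1.97 × (375 − 120) = 44960 kJ/min
Energy balance on cold side (adiabatic exchanger): Q = ṁ_c·Cp_c·(T_c,out − T_c,in)
ṁ_c = 44960 / [2.60 × (76.5 − 64.5)] = 1441 kg/min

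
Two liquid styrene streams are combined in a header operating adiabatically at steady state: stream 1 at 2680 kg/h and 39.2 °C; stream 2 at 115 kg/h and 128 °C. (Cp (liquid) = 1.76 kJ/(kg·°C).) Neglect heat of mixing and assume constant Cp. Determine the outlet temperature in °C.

T_out = 42.9 °C

Energy balance with Q = 0: Σ ṁᵢCp,ᵢ(T_out − Tᵢ) = 0
Σ ṁᵢCp,ᵢTᵢ = 2680×1.76×39.2 + 115×1.76×128 = 210810
Σ ṁᵢCp,ᵢ = 2680×1.76 + 115×1.76 = 4919.2
T_out = 210810 / 4919.2 = 42.854 °C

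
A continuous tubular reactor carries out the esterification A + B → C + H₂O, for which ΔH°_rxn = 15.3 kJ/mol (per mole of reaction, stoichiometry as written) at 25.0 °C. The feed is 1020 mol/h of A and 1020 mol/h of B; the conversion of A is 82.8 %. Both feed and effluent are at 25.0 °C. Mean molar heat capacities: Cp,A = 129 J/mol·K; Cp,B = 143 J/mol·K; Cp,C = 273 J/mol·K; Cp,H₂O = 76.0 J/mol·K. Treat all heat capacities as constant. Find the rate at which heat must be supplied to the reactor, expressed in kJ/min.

Q_in = 215 kJ/min

Extent of reaction ξ = 0.828 × 1020 = 844.56 mol/h
Reaction term: ξ·ΔH°_rxn = 844.56 × 15.3 = 12922 kJ/h
Q = ΔH = 12922 kJ/h = 3.5894 kW
Heat supplied = 215.36 kJ/min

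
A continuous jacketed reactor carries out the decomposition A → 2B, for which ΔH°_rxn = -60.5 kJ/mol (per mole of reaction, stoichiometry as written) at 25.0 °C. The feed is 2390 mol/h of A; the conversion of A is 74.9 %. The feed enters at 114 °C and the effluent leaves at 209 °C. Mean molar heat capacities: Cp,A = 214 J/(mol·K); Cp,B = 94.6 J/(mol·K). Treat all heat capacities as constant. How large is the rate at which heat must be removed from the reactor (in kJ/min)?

Q_out = 1130 kJ/min

Extent of reaction ξ = 0.749 × 2390 = 1790.1 mol/h
Reaction term: ξ·ΔH°_rxn = 1790.1 × -60.5 = -108300 kJ/h
Sensible, feed 114→25 °C: -45520 kJ/h
Outlet flows (mol/h): A 599.89, B 3580.2
Sensible, products 25→209 °C: 85940 kJ/h
Q = ΔH = -67882 kJ/h = -18.856 kW
Heat removed = 1131.4 kJ/min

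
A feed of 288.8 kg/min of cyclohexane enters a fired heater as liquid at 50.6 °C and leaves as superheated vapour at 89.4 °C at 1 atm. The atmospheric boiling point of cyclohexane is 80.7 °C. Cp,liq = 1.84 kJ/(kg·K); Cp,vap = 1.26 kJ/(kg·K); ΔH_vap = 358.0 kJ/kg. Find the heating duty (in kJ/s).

Q = 2040 kJ/s

liquid 50.6→80.7 °C: 55.384 kJ/kg
vaporisation at 80.7 °C: 358 kJ/kg
vapour 80.7→89.4 °C: 10.962 kJ/kg
Δh = 55.384 + 358 + 10.962 = 424.35 kJ/kg
Q = ṁ·Δh = 288.8 kg/min × 424.35 kJ/kg = 122550 kJ/min
|Q| = 2042.5 kW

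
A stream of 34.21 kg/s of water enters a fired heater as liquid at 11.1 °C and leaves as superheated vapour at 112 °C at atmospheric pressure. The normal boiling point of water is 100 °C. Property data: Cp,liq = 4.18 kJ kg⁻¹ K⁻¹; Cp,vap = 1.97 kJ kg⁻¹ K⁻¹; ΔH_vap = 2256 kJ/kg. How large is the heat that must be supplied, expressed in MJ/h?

liquid 11.1→100 °C: 371.6 kJ/kg
vaporisation at 100 °C: 2256 kJ/kg
vapour 100→112 °C: 23.64 kJ/kg
Δh = 371.6 + 2256 + 23.64 = 2651.2 kJ/kg
Q = ṁ·Δh = 34.21 kg/s × 2651.2 kJ/kg = 90699 kJ/s
|Q| = 90699 kW = 326520 MJ/h

Q = 327000 MJ/h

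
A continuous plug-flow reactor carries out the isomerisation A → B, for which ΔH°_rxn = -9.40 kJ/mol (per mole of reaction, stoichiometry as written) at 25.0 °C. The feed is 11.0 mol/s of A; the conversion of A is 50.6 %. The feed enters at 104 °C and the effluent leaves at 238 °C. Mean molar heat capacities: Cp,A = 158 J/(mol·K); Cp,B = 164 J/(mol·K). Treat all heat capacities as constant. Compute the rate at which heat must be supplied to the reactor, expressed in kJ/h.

Extent of reaction ξ = 0.506 × 11.0 = 5.566 mol/s
Reaction term: ξ·ΔH°_rxn = 5.566 × -9.40 = -52.32 kJ/s
Sensible, feed 104→25 °C: -137.3 kJ/s
Outlet flows (mol/s): A 5.434, B 5.566
Sensible, products 25→238 °C: 377.31 kJ/s
Q = ΔH = 187.68 kJ/s = 187.68 kW
Heat supplied = 675670 kJ/h

Q_in = 676000 kJ/h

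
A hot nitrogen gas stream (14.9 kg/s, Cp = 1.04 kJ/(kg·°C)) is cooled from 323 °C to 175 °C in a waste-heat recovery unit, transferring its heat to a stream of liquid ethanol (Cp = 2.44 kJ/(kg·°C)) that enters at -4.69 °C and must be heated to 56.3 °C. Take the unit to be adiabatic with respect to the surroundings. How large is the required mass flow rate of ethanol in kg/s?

ṁ_c = 15.4 kg/s

Heat released by hot stream: Q = 14.9 × 1.04 × (323 − 175) = 2293.4 kJ/s
Energy balance on cold side (adiabatic exchanger): Q = ṁ_c·Cp_c·(T_c,out − T_c,in)
ṁ_c = 2293.4 / [2.44 × (56.3 − -4.69)] = 15.411 kg/s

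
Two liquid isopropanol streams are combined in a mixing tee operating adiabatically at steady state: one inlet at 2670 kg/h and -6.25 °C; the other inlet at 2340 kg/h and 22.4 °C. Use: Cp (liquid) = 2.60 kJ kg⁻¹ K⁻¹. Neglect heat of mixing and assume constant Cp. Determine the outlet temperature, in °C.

Energy balance with Q = 0: Σ ṁᵢCp,ᵢ(T_out − Tᵢ) = 0
Σ ṁᵢCp,ᵢTᵢ = 2670×2.60×-6.25 + 2340×2.60×22.4 = 92894
Σ ṁᵢCp,ᵢ = 2670×2.60 + 2340×2.60 = 13026
T_out = 92894 / 13026 = 7.1314 °C

T_out = 7.13 °C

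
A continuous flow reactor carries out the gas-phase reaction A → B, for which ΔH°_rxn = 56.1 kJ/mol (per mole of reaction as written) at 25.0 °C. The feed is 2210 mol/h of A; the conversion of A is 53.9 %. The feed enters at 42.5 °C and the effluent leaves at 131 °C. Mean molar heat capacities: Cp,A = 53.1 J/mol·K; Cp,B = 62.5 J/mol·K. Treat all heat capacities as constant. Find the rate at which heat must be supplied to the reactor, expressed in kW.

Extent of reaction ξ = 0.539 × 2210 = 1191.2 mol/h
Reaction term: ξ·ΔH°_rxn = 1191.2 × 56.1 = 66826 kJ/h
Sensible, feed 42.5→25 °C: -2053.6 kJ/h
Outlet flows (mol/h): A 1018.8, B 1191.2
Sensible, products 25→131 °C: 13626 kJ/h
Q = ΔH = 78398 kJ/h = 21.777 kW
Heat supplied = 21.777 kW

Q_in = 21.8 kW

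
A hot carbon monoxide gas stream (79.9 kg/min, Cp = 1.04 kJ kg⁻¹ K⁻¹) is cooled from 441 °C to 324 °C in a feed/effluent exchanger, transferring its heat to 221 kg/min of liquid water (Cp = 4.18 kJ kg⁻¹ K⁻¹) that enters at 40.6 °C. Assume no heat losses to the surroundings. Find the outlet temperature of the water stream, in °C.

Heat released by hot stream: Q = 79.9 × 1.04 × (441 − 324) = 9722.2 kJ/min
Energy balance on cold side (adiabatic exchanger): Q = ṁ_c·Cp_c·(T_c,out − T_c,in)
T_c,out = 40.6 + 9722.2/(221 × 4.18) = 51.124 °C

T_c,out = 51.1 °C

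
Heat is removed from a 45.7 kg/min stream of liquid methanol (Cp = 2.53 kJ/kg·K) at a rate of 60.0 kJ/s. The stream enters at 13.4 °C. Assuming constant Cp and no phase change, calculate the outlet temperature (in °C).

Q = 60.0 kJ/s = 3600 kJ/min
ΔT = Q/(ṁ·Cp) = 3600/(45.7×2.53) = 31.136 K
T_out = 13.4 − 31.136 = -17.736 °C

T_out = -17.7 °C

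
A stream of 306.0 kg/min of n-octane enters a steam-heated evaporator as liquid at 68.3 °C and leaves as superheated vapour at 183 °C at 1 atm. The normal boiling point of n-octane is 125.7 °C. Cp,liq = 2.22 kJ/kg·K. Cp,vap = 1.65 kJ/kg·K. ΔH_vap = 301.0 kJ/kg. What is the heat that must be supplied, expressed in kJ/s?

Q = 2670 kJ/s

liquid 68.3→125.7 °C: 127.43 kJ/kg
vaporisation at 125.7 °C: 301 kJ/kg
vapour 125.7→183 °C: 94.545 kJ/kg
Δh = 127.43 + 301 + 94.545 = 522.97 kJ/kg
Q = ṁ·Δh = 306.0 kg/min × 522.97 kJ/kg = 160030 kJ/min
|Q| = 2667.2 kW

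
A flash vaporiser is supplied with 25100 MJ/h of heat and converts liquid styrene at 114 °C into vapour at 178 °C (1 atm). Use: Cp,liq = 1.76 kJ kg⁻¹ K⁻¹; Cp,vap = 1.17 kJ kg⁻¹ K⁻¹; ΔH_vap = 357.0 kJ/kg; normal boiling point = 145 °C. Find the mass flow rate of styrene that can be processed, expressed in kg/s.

ṁ = 15.5 kg/s

Δh = 1.76×(145−114) + 357.0 + 1.17×(178−145) = 450.17 kJ/kg
Q = 25100 MJ/h = 6972.2 kJ/s = 6972.2 kJ/s
ṁ = Q/Δh = 6972.2 / 450.17 = 15.488 kg/s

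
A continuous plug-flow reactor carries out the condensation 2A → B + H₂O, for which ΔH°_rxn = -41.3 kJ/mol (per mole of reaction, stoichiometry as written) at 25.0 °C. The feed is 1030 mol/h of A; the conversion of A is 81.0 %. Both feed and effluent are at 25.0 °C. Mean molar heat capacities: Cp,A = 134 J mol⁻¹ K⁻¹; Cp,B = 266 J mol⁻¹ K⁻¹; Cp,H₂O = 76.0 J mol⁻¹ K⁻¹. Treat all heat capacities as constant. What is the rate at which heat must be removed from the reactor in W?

Q_out = 4790 W

Extent of reaction ξ = 0.810 × 1030 / 2 = 417.15 mol/h
Reaction term: ξ·ΔH°_rxn = 417.15 × -41.3 = -17228 kJ/h
Q = ΔH = -17228 kJ/h = -4.7856 kW
Heat removed = 4785.6 W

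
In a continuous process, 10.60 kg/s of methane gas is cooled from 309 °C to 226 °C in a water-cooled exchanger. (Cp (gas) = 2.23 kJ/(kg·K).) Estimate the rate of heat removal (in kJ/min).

Q = ṁ·Cp·ΔT = 10.60 × 2.23 × (226 − 309) = -1962 kJ/s
Cooling duty = 117720 kJ/min

Q_c = 118000 kJ/min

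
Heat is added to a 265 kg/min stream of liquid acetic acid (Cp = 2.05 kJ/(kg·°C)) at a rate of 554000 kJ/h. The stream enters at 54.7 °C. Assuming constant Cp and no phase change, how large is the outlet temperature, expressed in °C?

Q = 554000 kJ/h = 9233.3 kJ/min
ΔT = Q/(ṁ·Cp) = 9233.3/(265×2.05) = 16.996 K
T_out = 54.7 + 16.996 = 71.696 °C

T_out = 71.7 °C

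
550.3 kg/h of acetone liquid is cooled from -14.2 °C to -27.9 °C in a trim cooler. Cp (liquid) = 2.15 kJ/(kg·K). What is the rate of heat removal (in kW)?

Q = ṁ·Cp·ΔT = 550.3 × 2.15 × (-27.9 − -14.2) = -16209 kJ/h
Converting: 16209 / 3600 s = 4.5025 kW

Q_c = 4.50 kW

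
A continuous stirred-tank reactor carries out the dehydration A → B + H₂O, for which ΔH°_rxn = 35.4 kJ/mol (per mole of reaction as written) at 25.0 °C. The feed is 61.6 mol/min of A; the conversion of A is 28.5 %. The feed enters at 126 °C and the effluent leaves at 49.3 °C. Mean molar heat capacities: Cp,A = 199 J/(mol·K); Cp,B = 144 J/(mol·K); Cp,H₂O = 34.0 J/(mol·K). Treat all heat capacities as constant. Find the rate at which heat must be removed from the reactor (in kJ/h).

Q_out = 19700 kJ/h

Extent of reaction ξ = 0.285 × 61.6 = 17.556 mol/min
Reaction term: ξ·ΔH°_rxn = 17.556 × 35.4 = 621.48 kJ/min
Sensible, feed 126→25 °C: -1238.1 kJ/min
Outlet flows (mol/min): A 44.044, B 17.556, H₂O 17.556
Sensible, products 25→49.3 °C: 288.92 kJ/min
Q = ΔH = -327.7 kJ/min = -5.4616 kW
Heat removed = 19662 kJ/h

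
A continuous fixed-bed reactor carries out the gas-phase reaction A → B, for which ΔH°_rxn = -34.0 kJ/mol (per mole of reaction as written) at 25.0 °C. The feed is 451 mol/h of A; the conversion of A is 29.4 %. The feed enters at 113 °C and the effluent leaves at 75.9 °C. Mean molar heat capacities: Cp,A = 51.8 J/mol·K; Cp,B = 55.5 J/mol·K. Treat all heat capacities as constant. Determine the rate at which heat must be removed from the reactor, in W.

Extent of reaction ξ = 0.294 × 451 = 132.59 mol/h
Reaction term: ξ·ΔH°_rxn = 132.59 × -34.0 = -4508.2 kJ/h
Sensible, feed 113→25 °C: -2055.8 kJ/h
Outlet flows (mol/h): A 318.41, B 132.59
Sensible, products 25→75.9 °C: 1214.1 kJ/h
Q = ΔH = -5349.9 kJ/h = -1.4861 kW
Heat removed = 1486.1 W

Q_out = 1490 W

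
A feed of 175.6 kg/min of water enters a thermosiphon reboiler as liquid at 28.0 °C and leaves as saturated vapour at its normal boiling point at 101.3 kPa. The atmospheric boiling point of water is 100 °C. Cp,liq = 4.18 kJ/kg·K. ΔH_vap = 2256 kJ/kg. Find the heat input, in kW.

liquid 28.0→100 °C: 300.96 kJ/kg
vaporisation at 100 °C: 2256 kJ/kg
Δh = 300.96 + 2256 = 2557 kJ/kg
Q = ṁ·Δh = 175.6 kg/min × 2557 kJ/kg = 449000 kJ/min
|Q| = 7483.4 kW

Q = 7480 kW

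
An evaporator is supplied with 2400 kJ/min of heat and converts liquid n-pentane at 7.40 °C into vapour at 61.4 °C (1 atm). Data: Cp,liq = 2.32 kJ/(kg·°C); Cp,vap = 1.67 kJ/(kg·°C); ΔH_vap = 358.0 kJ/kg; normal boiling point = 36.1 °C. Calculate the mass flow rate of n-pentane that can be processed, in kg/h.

ṁ = 308 kg/h

Δh = 2.32×(36.1−7.40) + 358.0 + 1.67×(61.4−36.1) = 466.83 kJ/kg
Q = 2400 kJ/min = 40 kJ/s = 144000 kJ/h
ṁ = Q/Δh = 144000 / 466.83 = 308.46 kg/h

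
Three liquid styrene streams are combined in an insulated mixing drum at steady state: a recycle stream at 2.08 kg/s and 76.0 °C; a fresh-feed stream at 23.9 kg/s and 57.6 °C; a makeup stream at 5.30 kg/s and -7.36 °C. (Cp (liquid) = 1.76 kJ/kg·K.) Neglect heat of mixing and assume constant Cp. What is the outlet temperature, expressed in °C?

T_out = 47.8 °C

Adiabatic, steady state ⇒ Σ ṁᵢCp,ᵢ(T_out − Tᵢ) = 0
Σ ṁᵢCp,ᵢTᵢ = 2.08×1.76×76.0 + 23.9×1.76×57.6 + 5.30×1.76×-7.36 = 2632.5
Σ ṁᵢCp,ᵢ = 2.08×1.76 + 23.9×1.76 + 5.30×1.76 = 55.053
T_out = 2632.5 / 55.053 = 47.817 °C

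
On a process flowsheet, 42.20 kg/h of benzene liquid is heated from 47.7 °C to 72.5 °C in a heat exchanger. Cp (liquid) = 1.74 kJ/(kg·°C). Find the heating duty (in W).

Q = ṁ·Cp·ΔT = 42.20 × 1.74 × (72.5 − 47.7) = 1821 kJ/h
Converting: 1821 / 3600 s = 0.50584 kW
Heating duty = 505.84 W

Q = 506 W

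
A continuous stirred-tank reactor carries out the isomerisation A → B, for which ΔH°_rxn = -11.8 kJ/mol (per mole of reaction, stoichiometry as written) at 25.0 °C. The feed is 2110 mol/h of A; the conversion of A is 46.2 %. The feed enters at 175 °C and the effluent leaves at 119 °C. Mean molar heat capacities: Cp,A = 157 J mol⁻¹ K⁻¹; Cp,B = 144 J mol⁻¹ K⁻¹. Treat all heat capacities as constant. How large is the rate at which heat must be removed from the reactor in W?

Q_out = 8680 W

Extent of reaction ξ = 0.462 × 2110 = 974.82 mol/h
Reaction term: ξ·ΔH°_rxn = 974.82 × -11.8 = -11503 kJ/h
Sensible, feed 175→25 °C: -49690 kJ/h
Outlet flows (mol/h): A 1135.2, B 974.82
Sensible, products 25→119 °C: 29948 kJ/h
Q = ΔH = -31245 kJ/h = -8.6792 kW
Heat removed = 8679.2 W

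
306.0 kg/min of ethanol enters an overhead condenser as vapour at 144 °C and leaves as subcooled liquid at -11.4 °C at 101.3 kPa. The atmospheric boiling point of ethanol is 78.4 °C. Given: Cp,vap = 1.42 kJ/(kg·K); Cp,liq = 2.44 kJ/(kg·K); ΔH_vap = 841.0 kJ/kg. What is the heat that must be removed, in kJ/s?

vapour 144→78.4 °C: -93.152 kJ/kg
condensation at 78.4 °C: -841 kJ/kg
liquid 78.4→-11.4 °C: -219.11 kJ/kg
Δh = -93.152 + -841 + -219.11 = -1153.3 kJ/kg
Q = ṁ·Δh = 306.0 kg/min × -1153.3 kJ/kg = -352900 kJ/min
|Q| = 5881.6 kW

Q_c = 5880 kJ/s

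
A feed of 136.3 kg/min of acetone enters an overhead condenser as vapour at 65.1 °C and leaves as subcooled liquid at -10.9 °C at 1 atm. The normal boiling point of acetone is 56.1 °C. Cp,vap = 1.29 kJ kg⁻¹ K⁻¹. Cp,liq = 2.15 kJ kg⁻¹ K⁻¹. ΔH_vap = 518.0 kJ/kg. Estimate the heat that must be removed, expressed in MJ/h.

Q_c = 5510 MJ/h

vapour 65.1→56.1 °C: -11.61 kJ/kg
condensation at 56.1 °C: -518 kJ/kg
liquid 56.1→-10.9 °C: -144.05 kJ/kg
Δh = -11.61 + -518 + -144.05 = -673.66 kJ/kg
Q = ṁ·Δh = 136.3 kg/min × -673.66 kJ/kg = -91820 kJ/min
|Q| = 1530.3 kW = 5509.2 MJ/h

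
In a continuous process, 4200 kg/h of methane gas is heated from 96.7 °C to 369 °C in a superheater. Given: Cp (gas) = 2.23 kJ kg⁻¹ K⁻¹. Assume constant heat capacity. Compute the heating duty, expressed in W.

Q = ṁ·Cp·ΔT = 4200 × 2.23 × (369 − 96.7) = 2.5504e+06 kJ/h
Converting: 2.5504e+06 / 3600 s = 708.43 kW
Heating duty = 708430 W

Q = 708000 W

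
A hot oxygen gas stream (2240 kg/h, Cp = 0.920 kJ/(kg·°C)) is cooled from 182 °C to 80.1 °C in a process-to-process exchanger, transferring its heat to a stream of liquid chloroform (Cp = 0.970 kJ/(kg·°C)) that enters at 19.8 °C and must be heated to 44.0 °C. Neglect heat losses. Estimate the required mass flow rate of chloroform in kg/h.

ṁ_c = 8950 kg/h

Heat released by hot stream: Q = 2240 × 0.920 × (182 − 80.1) = 210000 kJ/h
Energy balance on cold side (adiabatic exchanger): Q = ṁ_c·Cp_c·(T_c,out − T_c,in)
ṁ_c = 210000 / [0.970 × (44.0 − 19.8)] = 8945.9 kg/h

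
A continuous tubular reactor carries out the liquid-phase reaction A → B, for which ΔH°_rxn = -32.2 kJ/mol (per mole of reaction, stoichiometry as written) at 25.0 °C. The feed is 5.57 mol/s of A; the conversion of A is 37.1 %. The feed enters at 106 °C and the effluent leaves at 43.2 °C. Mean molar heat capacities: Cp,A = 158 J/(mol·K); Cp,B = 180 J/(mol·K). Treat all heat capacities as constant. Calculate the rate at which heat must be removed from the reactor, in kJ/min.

Extent of reaction ξ = 0.371 × 5.57 = 2.0665 mol/s
Reaction term: ξ·ΔH°_rxn = 2.0665 × -32.2 = -66.54 kJ/s
Sensible, feed 106→25 °C: -71.285 kJ/s
Outlet flows (mol/s): A 3.5035, B 2.0665
Sensible, products 25→43.2 °C: 16.845 kJ/s
Q = ΔH = -120.98 kJ/s = -120.98 kW
Heat removed = 7258.8 kJ/min

Q_out = 7260 kJ/min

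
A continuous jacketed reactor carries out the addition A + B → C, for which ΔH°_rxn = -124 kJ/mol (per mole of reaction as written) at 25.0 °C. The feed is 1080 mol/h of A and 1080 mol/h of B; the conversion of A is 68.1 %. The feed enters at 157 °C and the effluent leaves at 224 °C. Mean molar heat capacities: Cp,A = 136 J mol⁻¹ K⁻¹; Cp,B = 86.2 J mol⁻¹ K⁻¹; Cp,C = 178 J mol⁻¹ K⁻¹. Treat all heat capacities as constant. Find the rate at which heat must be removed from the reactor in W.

Q_out = 22700 W

Extent of reaction ξ = 0.681 × 1080 = 735.48 mol/h
Reaction term: ξ·ΔH°_rxn = 735.48 × -124 = -91200 kJ/h
Sensible, feed 157→25 °C: -31677 kJ/h
Outlet flows (mol/h): A 344.52, B 344.52, C 735.48
Sensible, products 25→224 °C: 41286 kJ/h
Q = ΔH = -81590 kJ/h = -22.664 kW
Heat removed = 22664 W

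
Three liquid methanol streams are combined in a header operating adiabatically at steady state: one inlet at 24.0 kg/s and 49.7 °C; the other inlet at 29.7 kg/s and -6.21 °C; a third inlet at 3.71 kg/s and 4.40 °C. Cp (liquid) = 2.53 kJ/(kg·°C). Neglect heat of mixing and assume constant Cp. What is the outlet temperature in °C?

No heat crosses the boundary, so H_out = H_in.
Σ ṁᵢCp,ᵢTᵢ = 24.0×2.53×49.7 + 29.7×2.53×-6.21 + 3.71×2.53×4.40 = 2592.5
Σ ṁᵢCp,ᵢ = 24.0×2.53 + 29.7×2.53 + 3.71×2.53 = 145.25
T_out = 2592.5 / 145.25 = 17.849 °C

T_out = 17.8 °C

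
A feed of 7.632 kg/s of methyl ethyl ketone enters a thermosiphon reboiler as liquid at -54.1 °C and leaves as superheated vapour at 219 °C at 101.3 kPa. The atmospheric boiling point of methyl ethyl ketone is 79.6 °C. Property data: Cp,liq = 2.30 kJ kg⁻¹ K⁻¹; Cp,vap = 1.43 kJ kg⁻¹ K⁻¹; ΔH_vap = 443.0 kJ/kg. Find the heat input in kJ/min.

Q = 435000 kJ/min

liquid -54.1→79.6 °C: 307.51 kJ/kg
vaporisation at 79.6 °C: 443 kJ/kg
vapour 79.6→219 °C: 199.34 kJ/kg
Δh = 307.51 + 443 + 199.34 = 949.85 kJ/kg
Q = ṁ·Δh = 7.632 kg/s × 949.85 kJ/kg = 7249.3 kJ/s
|Q| = 7249.3 kW = 434960 kJ/min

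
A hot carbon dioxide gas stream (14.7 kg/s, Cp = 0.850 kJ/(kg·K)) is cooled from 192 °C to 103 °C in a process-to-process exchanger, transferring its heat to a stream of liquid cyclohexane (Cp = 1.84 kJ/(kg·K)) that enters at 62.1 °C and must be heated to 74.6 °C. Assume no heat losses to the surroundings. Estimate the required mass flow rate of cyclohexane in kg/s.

Heat released by hot stream: Q = 14.7 × 0.850 × (192 − 103) = 1112.1 kJ/s
Energy balance on cold side (adiabatic exchanger): Q = ṁ_c·Cp_c·(T_c,out − T_c,in)
ṁ_c = 1112.1 / [1.84 × (74.6 − 62.1)] = 48.35 kg/s

ṁ_c = 48.4 kg/s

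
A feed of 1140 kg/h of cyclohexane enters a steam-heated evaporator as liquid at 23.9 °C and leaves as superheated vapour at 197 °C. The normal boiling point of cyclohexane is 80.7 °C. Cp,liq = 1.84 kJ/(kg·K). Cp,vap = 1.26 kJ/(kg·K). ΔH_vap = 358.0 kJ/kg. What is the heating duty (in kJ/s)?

liquid 23.9→80.7 °C: 104.51 kJ/kg
vaporisation at 80.7 °C: 358 kJ/kg
vapour 80.7→197 °C: 146.54 kJ/kg
Δh = 104.51 + 358 + 146.54 = 609.05 kJ/kg
Q = ṁ·Δh = 1140 kg/h × 609.05 kJ/kg = 694320 kJ/h
|Q| = 192.87 kW

Q = 193 kJ/s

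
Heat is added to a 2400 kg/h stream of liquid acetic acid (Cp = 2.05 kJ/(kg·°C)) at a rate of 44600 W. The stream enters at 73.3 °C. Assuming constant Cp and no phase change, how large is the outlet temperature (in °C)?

T_out = 106 °C

Q = 44600 W = 160560 kJ/h
ΔT = Q/(ṁ·Cp) = 160560/(2400×2.05) = 32.634 K
T_out = 73.3 + 32.634 = 105.93 °C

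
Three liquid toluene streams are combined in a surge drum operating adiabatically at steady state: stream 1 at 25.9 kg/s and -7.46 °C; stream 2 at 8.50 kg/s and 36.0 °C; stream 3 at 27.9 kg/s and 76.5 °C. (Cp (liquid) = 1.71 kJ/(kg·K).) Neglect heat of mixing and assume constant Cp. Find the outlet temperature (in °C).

T_out = 36.1 °C

Adiabatic, steady state ⇒ Σ ṁᵢCp,ᵢ(T_out − Tᵢ) = 0
Σ ṁᵢCp,ᵢTᵢ = 25.9×1.71×-7.46 + 8.50×1.71×36.0 + 27.9×1.71×76.5 = 3842.6
Σ ṁᵢCp,ᵢ = 25.9×1.71 + 8.50×1.71 + 27.9×1.71 = 106.53
T_out = 3842.6 / 106.53 = 36.07 °C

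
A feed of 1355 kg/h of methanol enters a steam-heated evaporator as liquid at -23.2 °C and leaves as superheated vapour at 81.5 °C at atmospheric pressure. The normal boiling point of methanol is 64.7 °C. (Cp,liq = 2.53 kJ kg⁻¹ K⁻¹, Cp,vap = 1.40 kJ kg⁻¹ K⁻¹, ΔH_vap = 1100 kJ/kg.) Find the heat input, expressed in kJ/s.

liquid -23.2→64.7 °C: 222.39 kJ/kg
vaporisation at 64.7 °C: 1100 kJ/kg
vapour 64.7→81.5 °C: 23.52 kJ/kg
Δh = 222.39 + 1100 + 23.52 = 1345.9 kJ/kg
Q = ṁ·Δh = 1355 kg/h × 1345.9 kJ/kg = 1.8237e+06 kJ/h
|Q| = 506.58 kW

Q = 507 kJ/s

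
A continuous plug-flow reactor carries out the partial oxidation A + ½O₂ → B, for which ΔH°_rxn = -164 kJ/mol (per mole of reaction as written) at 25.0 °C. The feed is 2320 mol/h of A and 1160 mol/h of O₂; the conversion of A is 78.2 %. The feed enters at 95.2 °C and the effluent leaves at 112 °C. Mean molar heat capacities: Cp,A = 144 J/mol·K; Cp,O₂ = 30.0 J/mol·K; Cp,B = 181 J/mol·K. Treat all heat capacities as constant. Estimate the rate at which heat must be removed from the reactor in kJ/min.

Q_out = 4800 kJ/min

Extent of reaction ξ = 0.782 × 2320 = 1814.2 mol/h
Reaction term: ξ·ΔH°_rxn = 1814.2 × -164 = -297540 kJ/h
Sensible, feed 95.2→25 °C: -25895 kJ/h
Outlet flows (mol/h): A 505.76, O₂ 252.88, B 1814.2
Sensible, products 25→112 °C: 35565 kJ/h
Q = ΔH = -287870 kJ/h = -79.963 kW
Heat removed = 4797.8 kJ/min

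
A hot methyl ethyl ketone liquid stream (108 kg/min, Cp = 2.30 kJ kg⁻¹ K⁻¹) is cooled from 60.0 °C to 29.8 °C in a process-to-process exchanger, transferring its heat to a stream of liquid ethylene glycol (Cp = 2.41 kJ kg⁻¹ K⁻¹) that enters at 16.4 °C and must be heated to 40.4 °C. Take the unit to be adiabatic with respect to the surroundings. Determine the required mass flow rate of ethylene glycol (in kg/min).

ṁ_c = 130 kg/min

Heat released by hot stream: Q = 108 × 2.30 × (60.0 − 29.8) = 7501.7 kJ/min
Energy balance on cold side (adiabatic exchanger): Q = ṁ_c·Cp_c·(T_c,out − T_c,in)
ṁ_c = 7501.7 / [2.41 × (40.4 − 16.4)] = 129.7 kg/min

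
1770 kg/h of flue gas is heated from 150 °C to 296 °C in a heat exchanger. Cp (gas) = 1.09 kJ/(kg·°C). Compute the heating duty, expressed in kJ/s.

Q = 78.2 kJ/s

Q = ṁ·Cp·ΔT = 1770 × 1.09 × (296 − 150) = 281680 kJ/h
Converting: 281680 / 3600 s = 78.244 kW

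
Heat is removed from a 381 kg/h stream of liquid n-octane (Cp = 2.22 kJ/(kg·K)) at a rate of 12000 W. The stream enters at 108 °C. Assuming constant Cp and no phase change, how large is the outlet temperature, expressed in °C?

Q = 12000 W = 43200 kJ/h
ΔT = Q/(ṁ·Cp) = 43200/(381×2.22) = 51.075 K
T_out = 108 − 51.075 = 56.925 °C

T_out = 56.9 °C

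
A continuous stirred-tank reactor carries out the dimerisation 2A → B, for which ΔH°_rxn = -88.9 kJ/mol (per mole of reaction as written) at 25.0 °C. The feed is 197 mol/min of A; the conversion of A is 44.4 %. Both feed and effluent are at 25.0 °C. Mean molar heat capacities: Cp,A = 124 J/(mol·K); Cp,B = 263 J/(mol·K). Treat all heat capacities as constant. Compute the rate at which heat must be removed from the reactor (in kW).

Q_out = 64.8 kW

Extent of reaction ξ = 0.444 × 197 / 2 = 43.734 mol/min
Reaction term: ξ·ΔH°_rxn = 43.734 × -88.9 = -3888 kJ/min
Q = ΔH = -3888 kJ/min = -64.799 kW
Heat removed = 64.799 kW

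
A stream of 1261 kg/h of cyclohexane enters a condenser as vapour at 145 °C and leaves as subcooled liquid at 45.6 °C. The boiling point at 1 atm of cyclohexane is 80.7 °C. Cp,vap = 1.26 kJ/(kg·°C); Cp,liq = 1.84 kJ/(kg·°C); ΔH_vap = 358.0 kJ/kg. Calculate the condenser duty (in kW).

Q_c = 176 kW

vapour 145→80.7 °C: -81.018 kJ/kg
condensation at 80.7 °C: -358 kJ/kg
liquid 80.7→45.6 °C: -64.584 kJ/kg
Δh = -81.018 + -358 + -64.584 = -503.6 kJ/kg
Q = ṁ·Δh = 1261 kg/h × -503.6 kJ/kg = -635040 kJ/h
|Q| = 176.4 kW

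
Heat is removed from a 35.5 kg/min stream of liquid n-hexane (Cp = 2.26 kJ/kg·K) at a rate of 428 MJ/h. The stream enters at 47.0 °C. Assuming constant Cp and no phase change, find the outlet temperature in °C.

Q = 428 MJ/h = 7133.3 kJ/min
ΔT = Q/(ṁ·Cp) = 7133.3/(35.5×2.26) = 88.911 K
T_out = 47.0 − 88.911 = -41.911 °C

T_out = -41.9 °C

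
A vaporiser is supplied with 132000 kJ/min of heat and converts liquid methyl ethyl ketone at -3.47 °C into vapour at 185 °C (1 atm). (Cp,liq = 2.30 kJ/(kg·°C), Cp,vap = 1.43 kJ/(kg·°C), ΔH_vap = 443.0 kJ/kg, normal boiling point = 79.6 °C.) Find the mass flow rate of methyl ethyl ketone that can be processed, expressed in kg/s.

Δh = 2.30×(79.6−-3.47) + 443.0 + 1.43×(185−79.6) = 784.78 kJ/kg
Q = 132000 kJ/min = 2200 kJ/s = 2200 kJ/s
ṁ = Q/Δh = 2200 / 784.78 = 2.8033 kg/s

ṁ = 2.80 kg/s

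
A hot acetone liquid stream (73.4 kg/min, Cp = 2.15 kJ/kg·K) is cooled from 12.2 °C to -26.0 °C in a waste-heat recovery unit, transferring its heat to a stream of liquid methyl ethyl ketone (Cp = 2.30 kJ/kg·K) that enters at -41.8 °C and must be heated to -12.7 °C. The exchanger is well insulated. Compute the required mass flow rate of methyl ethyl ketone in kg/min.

Heat released by hot stream: Q = 73.4 × 2.15 × (12.2 − -26.0) = 6028.3 kJ/min
Energy balance on cold side (adiabatic exchanger): Q = ṁ_c·Cp_c·(T_c,out − T_c,in)
ṁ_c = 6028.3 / [2.30 × (-12.7 − -41.8)] = 90.069 kg/min

ṁ_c = 90.1 kg/min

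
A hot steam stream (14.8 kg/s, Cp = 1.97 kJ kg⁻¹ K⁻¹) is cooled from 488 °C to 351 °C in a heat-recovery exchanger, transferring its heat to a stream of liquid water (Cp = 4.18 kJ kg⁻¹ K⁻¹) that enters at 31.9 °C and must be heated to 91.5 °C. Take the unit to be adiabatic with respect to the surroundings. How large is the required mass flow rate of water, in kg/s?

ṁ_c = 16.0 kg/s

Heat released by hot stream: Q = 14.8 × 1.97 × (488 − 351) = 3994.4 kJ/s
Energy balance on cold side (adiabatic exchanger): Q = ṁ_c·Cp_c·(T_c,out − T_c,in)
ṁ_c = 3994.4 / [4.18 × (91.5 − 31.9)] = 16.033 kg/s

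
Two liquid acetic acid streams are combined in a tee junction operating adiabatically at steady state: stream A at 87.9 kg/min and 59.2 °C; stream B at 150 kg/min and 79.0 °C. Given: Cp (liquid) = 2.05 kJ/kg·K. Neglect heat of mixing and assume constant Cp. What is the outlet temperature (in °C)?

Adiabatic, steady state ⇒ Σ ṁᵢCp,ᵢ(T_out − Tᵢ) = 0
Σ ṁᵢCp,ᵢTᵢ = 87.9×2.05×59.2 + 150×2.05×79.0 = 34960
Σ ṁᵢCp,ᵢ = 87.9×2.05 + 150×2.05 = 487.69
T_out = 34960 / 487.69 = 71.684 °C

T_out = 71.7 °C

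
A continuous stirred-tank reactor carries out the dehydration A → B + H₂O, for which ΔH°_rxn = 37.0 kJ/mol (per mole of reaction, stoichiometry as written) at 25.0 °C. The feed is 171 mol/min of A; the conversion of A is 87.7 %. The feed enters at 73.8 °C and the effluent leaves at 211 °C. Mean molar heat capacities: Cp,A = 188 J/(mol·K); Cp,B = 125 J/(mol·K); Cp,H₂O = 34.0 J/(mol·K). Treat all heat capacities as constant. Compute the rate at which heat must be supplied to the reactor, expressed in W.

Q_in = 153000 W

Extent of reaction ξ = 0.877 × 171 = 149.97 mol/min
Reaction term: ξ·ΔH°_rxn = 149.97 × 37.0 = 5548.8 kJ/min
Sensible, feed 73.8→25 °C: -1568.8 kJ/min
Outlet flows (mol/min): A 21.033, B 149.97, H₂O 149.97
Sensible, products 25→211 °C: 5170.6 kJ/min
Q = ΔH = 9150.6 kJ/min = 152.51 kW
Heat supplied = 152510 W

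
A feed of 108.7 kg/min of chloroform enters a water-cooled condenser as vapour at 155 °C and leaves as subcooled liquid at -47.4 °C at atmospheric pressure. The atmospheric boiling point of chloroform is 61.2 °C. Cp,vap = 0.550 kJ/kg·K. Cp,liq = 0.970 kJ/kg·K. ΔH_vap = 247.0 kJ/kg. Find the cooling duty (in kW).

vapour 155→61.2 °C: -51.59 kJ/kg
condensation at 61.2 °C: -247 kJ/kg
liquid 61.2→-47.4 °C: -105.34 kJ/kg
Δh = -51.59 + -247 + -105.34 = -403.93 kJ/kg
Q = ṁ·Δh = 108.7 kg/min × -403.93 kJ/kg = -43907 kJ/min
|Q| = 731.79 kW

Q_c = 732 kW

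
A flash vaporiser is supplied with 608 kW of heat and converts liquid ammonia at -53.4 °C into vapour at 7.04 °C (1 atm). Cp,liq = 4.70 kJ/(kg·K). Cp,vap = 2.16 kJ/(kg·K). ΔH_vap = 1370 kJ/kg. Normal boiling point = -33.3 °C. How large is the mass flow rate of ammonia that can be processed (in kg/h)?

ṁ = 1410 kg/h

Δh = 4.70×(-33.3−-53.4) + 1370 + 2.16×(7.04−-33.3) = 1551.6 kJ/kg
Q = 608 kW = 608 kJ/s = 2.1888e+06 kJ/h
ṁ = Q/Δh = 2.1888e+06 / 1551.6 = 1410.7 kg/h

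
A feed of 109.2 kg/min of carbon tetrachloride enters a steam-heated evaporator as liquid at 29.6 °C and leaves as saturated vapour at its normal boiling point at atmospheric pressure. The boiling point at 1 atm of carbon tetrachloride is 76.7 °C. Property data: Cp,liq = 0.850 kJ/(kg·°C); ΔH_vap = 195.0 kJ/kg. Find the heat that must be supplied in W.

liquid 29.6→76.7 °C: 40.035 kJ/kg
vaporisation at 76.7 °C: 195 kJ/kg
Δh = 40.035 + 195 = 235.03 kJ/kg
Q = ṁ·Δh = 109.2 kg/min × 235.03 kJ/kg = 25666 kJ/min
|Q| = 427.76 kW = 427760 W

Q = 428000 W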